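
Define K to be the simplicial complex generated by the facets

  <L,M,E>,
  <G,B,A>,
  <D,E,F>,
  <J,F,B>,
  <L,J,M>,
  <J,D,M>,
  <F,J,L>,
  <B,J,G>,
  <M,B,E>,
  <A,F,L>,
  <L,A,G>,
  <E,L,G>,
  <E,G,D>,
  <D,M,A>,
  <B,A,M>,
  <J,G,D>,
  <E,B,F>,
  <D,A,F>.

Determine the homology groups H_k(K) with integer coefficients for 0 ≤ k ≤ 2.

H_0 ≅ Z,  H_1 ≅ Z^2,  H_2 ≅ Z.

Fix the vertex order A < B < D < E < F < G < J < L < M and write every simplex with vertices in increasing order. Then dim K = 2 and the simplices of K are:

  0-simplices (9): A, B, D, E, F, G, J, L, M
  1-simplices (27): AB, AD, AF, AG, AL, AM, BE, BF, BG, BJ, BM, DE, DF, DG, DJ, DM, EF, EG, EL, EM, FJ, FL, GJ, GL, JL, JM, LM
  2-simplices (18): ABG, ABM, ADF, ADM, AFL, AGL, BEF, BEM, BFJ, BGJ, DEF, DEG, DGJ, DJM, EGL, ELM, FJL, JLM

Hence C_0 ≅ Z^9, C_1 ≅ Z^27, C_2 ≅ Z^18.

Boundary ∂_1: C_1 → C_0 maps an edge to its endpoints' difference, ∂[p,q] = q − p.
As a 9×27 matrix over Z this has rank 8, with invariant factors (1,1,1,1,1,1,1,1).

∂_2: C_2 → C_1 sends each 2-simplex [p,q,r] to [q,r] − [p,r] + [p,q]. For instance
  ∂JLM = LM − JM + JL,
  ∂ADF = DF − AF + AD.
As a 27×18 matrix over Z this has rank 17, with invariant factors (1,1,1,1,1,1,1,1,1,1,1,1,1,1,1,1,1).

Computing H_k = (kernel of ∂_k) / (image of ∂_{k+1}):

  H_0: rank C_0 − rank ∂_1 = 9 − 8 = 1, and the invariant factors of ∂_1 are all 1, so H_0 = Z.
  H_1: rank ker ∂_1 − rank ∂_2 = (27 − 8) − 17 = 2, and the invariant factors of ∂_2 are all 1, so H_1 = Z^2.
  H_2: rank ker ∂_2 − rank ∂_3 = (18 − 17) − 0 = 1, and there is no ∂_3, so H_2 = Z.

As a check, the Euler characteristic is 9 − 27 + 18 = 0, which agrees with 1 − 2 + 1 = 0.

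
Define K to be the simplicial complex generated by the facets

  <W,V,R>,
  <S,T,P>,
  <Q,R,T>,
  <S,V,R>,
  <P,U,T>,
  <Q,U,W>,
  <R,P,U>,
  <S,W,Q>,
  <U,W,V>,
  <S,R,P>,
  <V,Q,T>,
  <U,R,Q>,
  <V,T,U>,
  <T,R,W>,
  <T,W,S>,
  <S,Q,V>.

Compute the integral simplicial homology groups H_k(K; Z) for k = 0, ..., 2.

H_0 ≅ Z,  H_1 ≅ Z^2,  H_2 ≅ Z.

Take the total order P < Q < R < S < T < U < V < W on the vertex set. Then K (dimension 2) consists of the simplices:

  0-simplices (8): P, Q, R, S, T, U, V, W
  1-simplices (24): PR, PS, PT, PU, QR, QS, QT, QU, QV, QW, RS, RT, RU, RV, RW, ST, SV, SW, TU, TV, TW, UV, UW, VW
  2-simplices (16): PRS, PRU, PST, PTU, QRT, QRU, QSV, QSW, QTV, QUW, RSV, RTW, RVW, STW, TUV, UVW

so the chain groups are C_0 ≅ Z^8, C_1 ≅ Z^24, C_2 ≅ Z^16.

∂_1: C_1 → C_0 sends each edge [p,q] (with p < q) to q − p. For instance
  ∂RW = W − R.
The resulting 8×24 matrix has rank 7, and its Smith normal form has invariant factors (1,1,1,1,1,1,1).

Boundary ∂_2: C_2 → C_1 acts by ∂[p,q,r] = [q,r] − [p,r] + [p,q]. For instance
  ∂QTV = TV − QV + QT,
  ∂QSV = SV − QV + QS.
As a 24×16 matrix over Z this has rank 15, with invariant factors (1,1,1,1,1,1,1,1,1,1,1,1,1,1,1).

Now H_k = ker ∂_k / im ∂_{k+1}, so:

  H_0: rank C_0 − rank ∂_1 = 8 − 7 = 1, and the invariant factors of ∂_1 are all 1, so H_0 = Z.
  H_1: rank ker ∂_1 − rank ∂_2 = (24 − 7) − 15 = 2, and the invariant factors of ∂_2 are all 1, so H_1 = Z^2.
  H_2: rank ker ∂_2 − rank ∂_3 = (16 − 15) − 0 = 1, and there is no ∂_3, so H_2 = Z.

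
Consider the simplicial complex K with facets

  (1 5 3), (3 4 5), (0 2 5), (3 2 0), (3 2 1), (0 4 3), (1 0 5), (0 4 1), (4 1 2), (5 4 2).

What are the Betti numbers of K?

Take the total order 0 < 1 < 2 < 3 < 4 < 5 on the vertex set. Then K (dimension 2) consists of the simplices:

  0-simplices (6): [0], [1], [2], [3], [4], [5]
  1-simplices (15): [0,1], [0,2], [0,3], [0,4], [0,5], [1,2], [1,3], [1,4], [1,5], [2,3], [2,4], [2,5], [3,4], [3,5], [4,5]
  2-simplices (10): [0,1,4], [0,1,5], [0,2,3], [0,2,5], [0,3,4], [1,2,3], [1,2,4], [1,3,5], [2,4,5], [3,4,5]

so the chain groups are C_0 ≅ Z^6, C_1 ≅ Z^15, C_2 ≅ Z^10.

∂_1: C_1 → C_0 is given by ∂[p,q] = [q] − [p]. For instance
  ∂[0,3] = [3] − [0].
The 6×15 boundary matrix has rank 5 and Smith normal form diag(1,1,1,1,1).

∂_2: C_2 → C_1 maps a triangle to the signed sum of its edges. For instance
  ∂[2,4,5] = [4,5] − [2,5] + [2,4],
  ∂[1,2,3] = [2,3] − [1,3] + [1,2].
As a 15×10 matrix over Z this has rank 10, with invariant factors (1,1,1,1,1,1,1,1,1,2).

From H_k ≅ ker(∂_k) / im(∂_{k+1}) we obtain:

  H_0: rank C_0 − rank ∂_1 = 6 − 5 = 1, and the invariant factors of ∂_1 are all 1, so H_0 = Z.
  H_1: rank ker ∂_1 − rank ∂_2 = (15 − 5) − 10 = 0, and ∂_2 has invariant factor 2 > 1, so H_1 = Z/2.
  H_2: rank ker ∂_2 − rank ∂_3 = (10 − 10) − 0 = 0, and there is no ∂_3, so H_2 = 0.

As a check, the Euler characteristic is 6 − 15 + 10 = 1, which agrees with 1 − 0 + 0 = 1.

Hence the Betti numbers are b_0 = 1, b_1 = 0, b_2 = 0.

b_0 = 1, b_1 = 0, b_2 = 0.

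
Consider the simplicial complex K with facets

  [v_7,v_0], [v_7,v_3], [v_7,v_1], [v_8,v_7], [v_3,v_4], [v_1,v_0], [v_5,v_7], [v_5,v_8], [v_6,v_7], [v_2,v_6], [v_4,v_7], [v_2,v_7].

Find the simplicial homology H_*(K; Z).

H_0 ≅ Z,  H_1 ≅ Z^4.

We work with the vertex ordering v_0 < v_1 < v_2 < v_3 < v_4 < v_5 < v_6 < v_7 < v_8. The simplices of K, each written with vertices in increasing order, are:

  0-simplices (9): [v_0], [v_1], [v_2], [v_3], [v_4], [v_5], [v_6], [v_7], [v_8]
  1-simplices (12): [v_0,v_1], [v_0,v_7], [v_1,v_7], [v_2,v_6], [v_2,v_7], [v_3,v_4], [v_3,v_7], [v_4,v_7], [v_5,v_7], [v_5,v_8], [v_6,v_7], [v_7,v_8]

giving chain groups C_0 ≅ Z^9, C_1 ≅ Z^12.

The boundary map ∂_1: C_1 → C_0 is given by ∂[p,q] = [q] − [p]. For instance
  ∂[v_5,v_7] = [v_7] − [v_5].
This gives a 9×12 integer matrix of rank 8; reducing to Smith normal form yields diagonal entries (1,1,1,1,1,1,1,1).

From H_k ≅ ker(∂_k) / im(∂_{k+1}) we obtain:

  H_0: rank C_0 − rank ∂_1 = 9 − 8 = 1, and the invariant factors of ∂_1 are all 1, so H_0 ≅ Z.
  H_1: rank ker ∂_1 − rank ∂_2 = (12 − 8) − 0 = 4, and there is no ∂_2, so H_1 ≅ Z^4.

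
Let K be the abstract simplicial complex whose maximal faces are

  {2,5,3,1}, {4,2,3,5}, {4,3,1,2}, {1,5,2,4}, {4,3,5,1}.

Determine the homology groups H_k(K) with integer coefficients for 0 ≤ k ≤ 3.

H_0 ≅ Z,  H_1 = 0,  H_2 = 0,  H_3 ≅ Z.

Order the vertices as 1 < 2 < 3 < 4 < 5. Listing each simplex with vertices in this order, K has dimension 3 with simplices:

  0-simplices (5): [1], [2], [3], [4], [5]
  1-simplices (10): [1,2], [1,3], [1,4], [1,5], [2,3], [2,4], [2,5], [3,4], [3,5], [4,5]
  2-simplices (10): [1,2,3], [1,2,4], [1,2,5], [1,3,4], [1,3,5], [1,4,5], [2,3,4], [2,3,5], [2,4,5], [3,4,5]
  3-simplices (5): [1,2,3,4], [1,2,3,5], [1,2,4,5], [1,3,4,5], [2,3,4,5]

giving chain groups C_0 ≅ Z^5, C_1 ≅ Z^10, C_2 ≅ Z^10, C_3 ≅ Z^5.

Boundary ∂_1: C_1 → C_0 is given by ∂[p,q] = [q] − [p].
The 5×10 boundary matrix has rank 4 and Smith normal form diag(1,1,1,1).

Boundary ∂_2: C_2 → C_1 maps a triangle to the signed sum of its edges. For instance
  ∂[1,4,5] = [4,5] − [1,5] + [1,4],
  ∂[1,2,5] = [2,5] − [1,5] + [1,2].
The 10×10 boundary matrix has rank 6 and Smith normal form diag(1,1,1,1,1,1).

Boundary ∂_3: C_3 → C_2 sends each 3-simplex σ to the alternating sum Σ_i (−1)^i (σ with its i-th vertex removed). For instance
  ∂[1,3,4,5] = [3,4,5] − [1,4,5] + [1,3,5] − [1,3,4],
  ∂[1,2,3,5] = [2,3,5] − [1,3,5] + [1,2,5] − [1,2,3].
The resulting 10×5 matrix has rank 4, and its Smith normal form has invariant factors (1,1,1,1).

From H_k ≅ ker(∂_k) / im(∂_{k+1}) we obtain:

  H_0: rank C_0 − rank ∂_1 = 5 − 4 = 1, and the invariant factors of ∂_1 are all 1, so H_0 = Z.
  H_1: rank ker ∂_1 − rank ∂_2 = (10 − 4) − 6 = 0, and the invariant factors of ∂_2 are all 1, so H_1 = 0.
  H_2: rank ker ∂_2 − rank ∂_3 = (10 − 6) − 4 = 0, and the invariant factors of ∂_3 are all 1, so H_2 = 0.
  H_3: rank ker ∂_3 − rank ∂_4 = (5 − 4) − 0 = 1, and there is no ∂_4, so H_3 = Z.

As a check, the Euler characteristic is 5 − 10 + 10 − 5 = 0, which agrees with 1 − 0 + 0 − 1 = 0.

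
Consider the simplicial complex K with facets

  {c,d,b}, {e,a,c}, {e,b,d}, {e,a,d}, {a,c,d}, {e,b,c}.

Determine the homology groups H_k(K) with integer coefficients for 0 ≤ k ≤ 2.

Fix the vertex order a < b < c < d < e and write every simplex with vertices in increasing order. Then dim K = 2 and the simplices of K are:

  0-simplices (5): a, b, c, d, e
  1-simplices (9): ac, ad, ae, bc, bd, be, cd, ce, de
  2-simplices (6): acd, ace, ade, bcd, bce, bde

giving chain groups C_0 ≅ Z^5, C_1 ≅ Z^9, C_2 ≅ Z^6.

The boundary map ∂_1: C_1 → C_0 sends each edge [p,q] (with p < q) to q − p. For instance
  ∂de = e − d.
The 5×9 boundary matrix has rank 4 and Smith normal form diag(1,1,1,1).

∂_2: C_2 → C_1 sends each 2-simplex [p,q,r] to [q,r] − [p,r] + [p,q]. For instance
  ∂bce = ce − be + bc,
  ∂ace = ce − ae + ac.
The resulting 9×6 matrix has rank 5, and its Smith normal form has invariant factors (1,1,1,1,1).

Now H_k = ker ∂_k / im ∂_{k+1}, so:

  H_0: rank C_0 − rank ∂_1 = 5 − 4 = 1, and the invariant factors of ∂_1 are all 1, so H_0 ≅ Z.
  H_1: rank ker ∂_1 − rank ∂_2 = (9 − 4) − 5 = 0, and the invariant factors of ∂_2 are all 1, so H_1 ≅ 0.
  H_2: rank ker ∂_2 − rank ∂_3 = (6 − 5) − 0 = 1, and there is no ∂_3, so H_2 ≅ Z.

As a check, the Euler characteristic is 5 − 9 + 6 = 2, which agrees with 1 − 0 + 1 = 2.
(K is a triangulation of the 2-sphere S^2.)

H_0 = Z,  H_1 = 0,  H_2 = Z.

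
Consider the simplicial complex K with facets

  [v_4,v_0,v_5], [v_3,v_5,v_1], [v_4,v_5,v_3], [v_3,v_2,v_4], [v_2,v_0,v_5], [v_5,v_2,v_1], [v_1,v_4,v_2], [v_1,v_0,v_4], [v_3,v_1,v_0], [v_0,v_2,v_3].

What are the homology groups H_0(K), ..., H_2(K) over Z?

Order the vertices as v_0 < v_1 < v_2 < v_3 < v_4 < v_5. Listing each simplex with vertices in this order, K has dimension 2 with simplices:

  0-simplices (6): [v_0], [v_1], [v_2], [v_3], [v_4], [v_5]
  1-simplices (15): (15 of them)
  2-simplices (10): [v_0,v_1,v_3], [v_0,v_1,v_4], [v_0,v_2,v_3], [v_0,v_2,v_5], [v_0,v_4,v_5], [v_1,v_2,v_4], [v_1,v_2,v_5], [v_1,v_3,v_5], [v_2,v_3,v_4], [v_3,v_4,v_5]

so the chain groups are C_0 ≅ Z^6, C_1 ≅ Z^15, C_2 ≅ Z^10.

Boundary ∂_1: C_1 → C_0 is given by ∂[p,q] = [q] − [p].
The resulting 6×15 matrix has rank 5, and its Smith normal form has invariant factors (1,1,1,1,1).

The boundary map ∂_2: C_2 → C_1 sends each 2-simplex [p,q,r] to [q,r] − [p,r] + [p,q]. For instance
  ∂[v_1,v_2,v_5] = [v_2,v_5] − [v_1,v_5] + [v_1,v_2],
  ∂[v_1,v_2,v_4] = [v_2,v_4] − [v_1,v_4] + [v_1,v_2].
The 15×10 boundary matrix has rank 10 and Smith normal form diag(1,1,1,1,1,1,1,1,1,2).

Now H_k = ker ∂_k / im ∂_{k+1}, so:

  H_0: rank C_0 − rank ∂_1 = 6 − 5 = 1, and the invariant factors of ∂_1 are all 1, so H_0 = Z.
  H_1: rank ker ∂_1 − rank ∂_2 = (15 − 5) − 10 = 0, and ∂_2 has invariant factor 2 > 1, so H_1 = Z_2.
  H_2: rank ker ∂_2 − rank ∂_3 = (10 − 10) − 0 = 0, and there is no ∂_3, so H_2 = 0.

As a check, the Euler characteristic is 6 − 15 + 10 = 1, which agrees with 1 − 0 + 0 = 1.

H_0 ≅ Z,  H_1 ≅ Z_2,  H_2 = 0.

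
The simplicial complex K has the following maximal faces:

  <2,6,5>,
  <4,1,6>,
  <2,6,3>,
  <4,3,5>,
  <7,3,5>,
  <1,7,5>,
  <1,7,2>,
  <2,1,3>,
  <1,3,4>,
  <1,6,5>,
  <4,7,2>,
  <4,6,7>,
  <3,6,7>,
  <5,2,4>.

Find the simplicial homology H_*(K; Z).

Take the total order 1 < 2 < 3 < 4 < 5 < 6 < 7 on the vertex set. Then K (dimension 2) consists of the simplices:

  0-simplices (7): [1], [2], [3], [4], [5], [6], [7]
  1-simplices (21): [1,2], [1,3], [1,4], [1,5], [1,6], [1,7], [2,3], [2,4], [2,5], [2,6], [2,7], [3,4], [3,5], [3,6], [3,7], [4,5], [4,6], [4,7], [5,6], [5,7], [6,7]
  2-simplices (14): [1,2,3], [1,2,7], [1,3,4], [1,4,6], [1,5,6], [1,5,7], [2,3,6], [2,4,5], [2,4,7], [2,5,6], [3,4,5], [3,5,7], [3,6,7], [4,6,7]

Hence C_0 ≅ Z^7, C_1 ≅ Z^21, C_2 ≅ Z^14.

Boundary ∂_1: C_1 → C_0 sends each edge [p,q] (with p < q) to q − p. For instance
  ∂[2,7] = [7] − [2].
As a 7×21 matrix over Z this has rank 6, with invariant factors (1,1,1,1,1,1).

∂_2: C_2 → C_1 sends each 2-simplex [p,q,r] to [q,r] − [p,r] + [p,q]. For instance
  ∂[2,3,6] = [3,6] − [2,6] + [2,3],
  ∂[1,4,6] = [4,6] − [1,6] + [1,4].
As a 21×14 matrix over Z this has rank 13, with invariant factors (1,1,1,1,1,1,1,1,1,1,1,1,1).

From H_k ≅ ker(∂_k) / im(∂_{k+1}) we obtain:

  H_0: rank C_0 − rank ∂_1 = 7 − 6 = 1, and the invariant factors of ∂_1 are all 1, so H_0 = Z.
  H_1: rank ker ∂_1 − rank ∂_2 = (21 − 6) − 13 = 2, and the invariant factors of ∂_2 are all 1, so H_1 = Z^2.
  H_2: rank ker ∂_2 − rank ∂_3 = (14 − 13) − 0 = 1, and there is no ∂_3, so H_2 = Z.

H_0 = Z,  H_1 = Z^2,  H_2 = Z.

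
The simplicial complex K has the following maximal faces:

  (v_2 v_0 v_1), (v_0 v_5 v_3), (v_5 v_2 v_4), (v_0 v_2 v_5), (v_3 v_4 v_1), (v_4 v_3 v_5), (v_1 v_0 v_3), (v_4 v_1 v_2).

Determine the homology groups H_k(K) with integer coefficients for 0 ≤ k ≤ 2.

Order the vertices as v_0 < v_1 < v_2 < v_3 < v_4 < v_5. Listing each simplex with vertices in this order, K has dimension 2 with simplices:

  0-simplices (6): [v_0], [v_1], [v_2], [v_3], [v_4], [v_5]
  1-simplices (12): [v_0,v_1], [v_0,v_2], [v_0,v_3], [v_0,v_5], [v_1,v_2], [v_1,v_3], [v_1,v_4], [v_2,v_4], [v_2,v_5], [v_3,v_4], [v_3,v_5], [v_4,v_5]
  2-simplices (8): [v_0,v_1,v_2], [v_0,v_1,v_3], [v_0,v_2,v_5], [v_0,v_3,v_5], [v_1,v_2,v_4], [v_1,v_3,v_4], [v_2,v_4,v_5], [v_3,v_4,v_5]

Hence C_0 ≅ Z^6, C_1 ≅ Z^12, C_2 ≅ Z^8.

Boundary ∂_1: C_1 → C_0 maps an edge to its endpoints' difference, ∂[p,q] = q − p. For instance
  ∂[v_0,v_2] = [v_2] − [v_0].
The resulting 6×12 matrix has rank 5, and its Smith normal form has invariant factors (1,1,1,1,1).

Boundary ∂_2: C_2 → C_1 maps a triangle to the signed sum of its edges. For instance
  ∂[v_1,v_3,v_4] = [v_3,v_4] − [v_1,v_4] + [v_1,v_3],
  ∂[v_2,v_4,v_5] = [v_4,v_5] − [v_2,v_5] + [v_2,v_4].
The resulting 12×8 matrix has rank 7, and its Smith normal form has invariant factors (1,1,1,1,1,1,1).

Reading off H_k = ker ∂_k / im ∂_{k+1}:

  H_0: rank C_0 − rank ∂_1 = 6 − 5 = 1, and the invariant factors of ∂_1 are all 1, so H_0 ≅ Z.
  H_1: rank ker ∂_1 − rank ∂_2 = (12 − 5) − 7 = 0, and the invariant factors of ∂_2 are all 1, so H_1 ≅ 0.
  H_2: rank ker ∂_2 − rank ∂_3 = (8 − 7) − 0 = 1, and there is no ∂_3, so H_2 ≅ Z.

H_0 ≅ Z,  H_1 = 0,  H_2 ≅ Z.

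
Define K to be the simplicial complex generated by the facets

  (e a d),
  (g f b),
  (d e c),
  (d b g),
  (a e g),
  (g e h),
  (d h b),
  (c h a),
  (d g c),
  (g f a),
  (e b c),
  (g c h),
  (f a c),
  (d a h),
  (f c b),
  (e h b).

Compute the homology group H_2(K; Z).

H_2 = Z.

Order the vertices as a < b < c < d < e < f < g < h. Listing each simplex with vertices in this order, K has dimension 2 with simplices:

  0-simplices (8): a, b, c, d, e, f, g, h
  1-simplices (24): ac, ad, ae, af, ag, ah, bc, bd, be, bf, bg, bh, cd, ce, cf, cg, ch, de, dg, dh, eg, eh, fg, gh
  2-simplices (16): acf, ach, ade, adh, aeg, afg, bce, bcf, bdg, bdh, beh, bfg, cde, cdg, cgh, egh

so the chain groups are C_0 ≅ Z^8, C_1 ≅ Z^24, C_2 ≅ Z^16.

The boundary map ∂_1: C_1 → C_0 sends each edge [p,q] (with p < q) to q − p.
As a 8×24 matrix over Z this has rank 7, with invariant factors (1,1,1,1,1,1,1).

The boundary map ∂_2: C_2 → C_1 maps a triangle to the signed sum of its edges. For instance
  ∂acf = cf − af + ac,
  ∂afg = fg − ag + af.
The resulting 24×16 matrix has rank 15, and its Smith normal form has invariant factors (1,1,1,1,1,1,1,1,1,1,1,1,1,1,1).

From H_k ≅ ker(∂_k) / im(∂_{k+1}) we obtain:

  H_2: rank ker ∂_2 − rank ∂_3 = (16 − 15) − 0 = 1, and there is no ∂_3, so H_2 = Z.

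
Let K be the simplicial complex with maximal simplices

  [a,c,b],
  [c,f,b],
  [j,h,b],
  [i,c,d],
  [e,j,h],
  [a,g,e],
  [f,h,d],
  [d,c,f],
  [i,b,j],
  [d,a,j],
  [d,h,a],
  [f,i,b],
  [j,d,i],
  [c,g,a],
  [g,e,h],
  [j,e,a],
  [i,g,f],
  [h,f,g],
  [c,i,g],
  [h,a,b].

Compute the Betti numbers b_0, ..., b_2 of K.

b_0 = 1, b_1 = 1, b_2 = 0.

Fix the vertex order a < b < c < d < e < f < g < h < i < j and write every simplex with vertices in increasing order. Then dim K = 2 and the simplices of K are:

  0-simplices (10): a, b, c, d, e, f, g, h, i, j
  1-simplices (30): ab, ac, ad, ae, ag, ah, aj, bc, bf, bh, bi, bj, cd, cf, cg, ci, df, dh, di, dj, eg, eh, ej, fg, fh, fi, gh, gi, hj, ij
  2-simplices (20): abc, abh, acg, adh, adj, aeg, aej, bcf, bfi, bhj, bij, cdf, cdi, cgi, dfh, dij, egh, ehj, fgh, fgi

giving chain groups C_0 ≅ Z^10, C_1 ≅ Z^30, C_2 ≅ Z^20.

∂_1: C_1 → C_0 sends each edge [p,q] (with p < q) to q − p.
This gives a 10×30 integer matrix of rank 9; reducing to Smith normal form yields diagonal entries (1,1,1,1,1,1,1,1,1).

∂_2: C_2 → C_1 maps a triangle to the signed sum of its edges. For instance
  ∂abc = bc − ac + ab,
  ∂fgh = gh − fh + fg.
The 30×20 boundary matrix has rank 20 and Smith normal form diag(1,1,1,1,1,1,1,1,1,1,1,1,1,1,1,1,1,1,1,2).

Now H_k = ker ∂_k / im ∂_{k+1}, so:

  H_0: rank C_0 − rank ∂_1 = 10 − 9 = 1, and the invariant factors of ∂_1 are all 1, so H_0 = Z.
  H_1: rank ker ∂_1 − rank ∂_2 = (30 − 9) − 20 = 1, and ∂_2 has invariant factor 2 > 1, so H_1 = Z ⊕ Z/2Z.
  H_2: rank ker ∂_2 − rank ∂_3 = (20 − 20) − 0 = 0, and there is no ∂_3, so H_2 = 0.

Hence the Betti numbers are b_0 = 1, b_1 = 1, b_2 = 0.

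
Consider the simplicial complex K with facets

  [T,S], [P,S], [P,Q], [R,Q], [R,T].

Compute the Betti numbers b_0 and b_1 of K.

We work with the vertex ordering P < Q < R < S < T. The simplices of K, each written with vertices in increasing order, are:

  0-simplices (5): P, Q, R, S, T
  1-simplices (5): PQ, PS, QR, RT, ST

so the chain groups are C_0 ≅ Z^5, C_1 ≅ Z^5.

Boundary ∂_1: C_1 → C_0 sends each edge [p,q] (with p < q) to q − p.
The resulting 5×5 matrix has rank 4, and its Smith normal form has invariant factors (1,1,1,1).

Now H_k = ker ∂_k / im ∂_{k+1}, so:

  H_0: rank C_0 − rank ∂_1 = 5 − 4 = 1, and the invariant factors of ∂_1 are all 1, so H_0 = Z.
  H_1: rank ker ∂_1 − rank ∂_2 = (5 − 4) − 0 = 1, and there is no ∂_2, so H_1 = Z.

(K is a triangulation of the circle S^1.)

Hence the Betti numbers are b_0 = 1, b_1 = 1.

b_0 = 1, b_1 = 1.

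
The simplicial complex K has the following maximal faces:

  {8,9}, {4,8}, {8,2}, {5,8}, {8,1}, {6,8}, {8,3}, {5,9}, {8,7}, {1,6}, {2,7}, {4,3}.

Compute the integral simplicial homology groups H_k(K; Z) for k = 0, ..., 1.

H_0 ≅ Z,  H_1 ≅ Z^4.

Fix the vertex order 1 < 2 < 3 < 4 < 5 < 6 < 7 < 8 < 9 and write every simplex with vertices in increasing order. Then dim K = 1 and the simplices of K are:

  0-simplices (9): [1], [2], [3], [4], [5], [6], [7], [8], [9]
  1-simplices (12): [1,6], [1,8], [2,7], [2,8], [3,4], [3,8], [4,8], [5,8], [5,9], [6,8], [7,8], [8,9]

so the chain groups are C_0 ≅ Z^9, C_1 ≅ Z^12.

∂_1: C_1 → C_0 sends each edge [p,q] (with p < q) to q − p.
As a 9×12 matrix over Z this has rank 8, with invariant factors (1,1,1,1,1,1,1,1).

From H_k ≅ ker(∂_k) / im(∂_{k+1}) we obtain:

  H_0: rank C_0 − rank ∂_1 = 9 − 8 = 1, and the invariant factors of ∂_1 are all 1, so H_0 = Z.
  H_1: rank ker ∂_1 − rank ∂_2 = (12 − 8) − 0 = 4, and there is no ∂_2, so H_1 = Z^4.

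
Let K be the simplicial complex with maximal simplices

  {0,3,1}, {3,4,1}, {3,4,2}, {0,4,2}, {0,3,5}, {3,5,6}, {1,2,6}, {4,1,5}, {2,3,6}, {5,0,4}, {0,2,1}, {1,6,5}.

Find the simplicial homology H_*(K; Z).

Fix the vertex order 0 < 1 < 2 < 3 < 4 < 5 < 6 and write every simplex with vertices in increasing order. Then dim K = 2 and the simplices of K are:

  0-simplices (7): [0], [1], [2], [3], [4], [5], [6]
  1-simplices (18): [0,1], [0,2], [0,3], [0,4], [0,5], [1,2], [1,3], [1,4], [1,5], [1,6], [2,3], [2,4], [2,6], [3,4], [3,5], [3,6], [4,5], [5,6]
  2-simplices (12): [0,1,2], [0,1,3], [0,2,4], [0,3,5], [0,4,5], [1,2,6], [1,3,4], [1,4,5], [1,5,6], [2,3,4], [2,3,6], [3,5,6]

so the chain groups are C_0 ≅ Z^7, C_1 ≅ Z^18, C_2 ≅ Z^12.

Boundary ∂_1: C_1 → C_0 maps an edge to its endpoints' difference, ∂[p,q] = q − p.
As a 7×18 matrix over Z this has rank 6, with invariant factors (1,1,1,1,1,1).

The boundary map ∂_2: C_2 → C_1 acts by ∂[p,q,r] = [q,r] − [p,r] + [p,q]. For instance
  ∂[2,3,6] = [3,6] − [2,6] + [2,3],
  ∂[0,3,5] = [3,5] − [0,5] + [0,3].
This gives a 18×12 integer matrix of rank 12; reducing to Smith normal form yields diagonal entries (1,1,1,1,1,1,1,1,1,1,1,2).

Reading off H_k = ker ∂_k / im ∂_{k+1}:

  H_0: rank C_0 − rank ∂_1 = 7 − 6 = 1, and the invariant factors of ∂_1 are all 1, so H_0 = Z.
  H_1: rank ker ∂_1 − rank ∂_2 = (18 − 6) − 12 = 0, and ∂_2 has invariant factor 2 > 1, so H_1 = Z/2.
  H_2: rank ker ∂_2 − rank ∂_3 = (12 − 12) − 0 = 0, and there is no ∂_3, so H_2 = 0.

(K is a triangulation of the real projective plane RP^2.)

H_0 = Z,  H_1 = Z/2,  H_2 = 0.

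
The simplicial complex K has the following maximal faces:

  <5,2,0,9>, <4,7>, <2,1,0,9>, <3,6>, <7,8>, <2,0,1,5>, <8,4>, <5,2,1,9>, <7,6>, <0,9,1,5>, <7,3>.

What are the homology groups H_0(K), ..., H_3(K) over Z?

H_0 = Z^2,  H_1 = Z^2,  H_2 = 0,  H_3 = Z.

We work with the vertex ordering 0 < 1 < 2 < 3 < 4 < 5 < 6 < 7 < 8 < 9. The simplices of K, each written with vertices in increasing order, are:

  0-simplices (10): [0], [1], [2], [3], [4], [5], [6], [7], [8], [9]
  1-simplices (16): [0,1], [0,2], [0,5], [0,9], [1,2], [1,5], [1,9], [2,5], [2,9], [3,6], [3,7], [4,7], [4,8], [5,9], [6,7], [7,8]
  2-simplices (10): [0,1,2], [0,1,5], [0,1,9], [0,2,5], [0,2,9], [0,5,9], [1,2,5], [1,2,9], [1,5,9], [2,5,9]
  3-simplices (5): [0,1,2,5], [0,1,2,9], [0,1,5,9], [0,2,5,9], [1,2,5,9]

giving chain groups C_0 ≅ Z^10, C_1 ≅ Z^16, C_2 ≅ Z^10, C_3 ≅ Z^5.

Boundary ∂_1: C_1 → C_0 maps an edge to its endpoints' difference, ∂[p,q] = q − p. For instance
  ∂[1,9] = [9] − [1].
As a 10×16 matrix over Z this has rank 8, with invariant factors (1,1,1,1,1,1,1,1).

Boundary ∂_2: C_2 → C_1 acts by ∂[p,q,r] = [q,r] − [p,r] + [p,q]. For instance
  ∂[1,2,5] = [2,5] − [1,5] + [1,2],
  ∂[1,2,9] = [2,9] − [1,9] + [1,2].
As a 16×10 matrix over Z this has rank 6, with invariant factors (1,1,1,1,1,1).

The boundary map ∂_3: C_3 → C_2 sends each 3-simplex σ to the alternating sum Σ_i (−1)^i (σ with its i-th vertex removed). For instance
  ∂[0,1,2,5] = [1,2,5] − [0,2,5] + [0,1,5] − [0,1,2],
  ∂[0,1,5,9] = [1,5,9] − [0,5,9] + [0,1,9] − [0,1,5].
This gives a 10×5 integer matrix of rank 4; reducing to Smith normal form yields diagonal entries (1,1,1,1).

Now H_k = ker ∂_k / im ∂_{k+1}, so:

  H_0: rank C_0 − rank ∂_1 = 10 − 8 = 2, and the invariant factors of ∂_1 are all 1, so H_0 = Z^2.
  H_1: rank ker ∂_1 − rank ∂_2 = (16 − 8) − 6 = 2, and the invariant factors of ∂_2 are all 1, so H_1 = Z^2.
  H_2: rank ker ∂_2 − rank ∂_3 = (10 − 6) − 4 = 0, and the invariant factors of ∂_3 are all 1, so H_2 = 0.
  H_3: rank ker ∂_3 − rank ∂_4 = (5 − 4) − 0 = 1, and there is no ∂_4, so H_3 = Z.

(K is a triangulation of the disjoint union of the 3-sphere S^3 and a wedge of 2 circles.)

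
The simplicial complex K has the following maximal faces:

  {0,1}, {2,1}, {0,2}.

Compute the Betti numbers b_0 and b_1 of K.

Take the total order 0 < 1 < 2 on the vertex set. Then K (dimension 1) consists of the simplices:

  0-simplices (3): [0], [1], [2]
  1-simplices (3): [0,1], [0,2], [1,2]

so the chain groups are C_0 ≅ Z^3, C_1 ≅ Z^3.

∂_1: C_1 → C_0 sends each edge [p,q] (with p < q) to q − p. For instance
  ∂[0,1] = [1] − [0].
The resulting 3×3 matrix has rank 2, and its Smith normal form has invariant factors (1,1).

Now H_k = ker ∂_k / im ∂_{k+1}, so:

  H_0: rank C_0 − rank ∂_1 = 3 − 2 = 1, and the invariant factors of ∂_1 are all 1, so H_0 = Z.
  H_1: rank ker ∂_1 − rank ∂_2 = (3 − 2) − 0 = 1, and there is no ∂_2, so H_1 = Z.

(K is a triangulation of the circle S^1.)

Hence the Betti numbers are b_0 = 1, b_1 = 1.

b_0 = 1, b_1 = 1.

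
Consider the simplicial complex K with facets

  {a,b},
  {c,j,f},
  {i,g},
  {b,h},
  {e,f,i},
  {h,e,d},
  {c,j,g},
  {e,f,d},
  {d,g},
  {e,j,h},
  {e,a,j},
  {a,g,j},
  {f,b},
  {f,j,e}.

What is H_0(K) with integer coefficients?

K has 10 vertices, 22 edges, 9 triangles.
rank ∂_0 = 0, rank ∂_1 = 9 ⇒ b_0 = 10 − 0 − 9 = 1; all invariant factors of ∂_1 are 1 so no torsion. So H_0 = Z.

H_0 = Z.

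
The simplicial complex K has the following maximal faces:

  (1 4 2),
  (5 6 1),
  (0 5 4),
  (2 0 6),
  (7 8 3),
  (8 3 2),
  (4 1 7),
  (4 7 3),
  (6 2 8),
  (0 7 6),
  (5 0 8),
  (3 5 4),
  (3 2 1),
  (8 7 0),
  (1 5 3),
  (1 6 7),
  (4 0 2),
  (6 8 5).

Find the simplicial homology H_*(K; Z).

H_0 ≅ Z,  H_1 ≅ Z ⊕ Z/2Z,  H_2 = 0.

We work with the vertex ordering 0 < 1 < 2 < 3 < 4 < 5 < 6 < 7 < 8. The simplices of K, each written with vertices in increasing order, are:

  0-simplices (9): [0], [1], [2], [3], [4], [5], [6], [7], [8]
  1-simplices (27): (27 of them)
  2-simplices (18): [0,2,4], [0,2,6], [0,4,5], [0,5,8], [0,6,7], [0,7,8], [1,2,3], [1,2,4], [1,3,5], [1,4,7], [1,5,6], [1,6,7], [2,3,8], [2,6,8], [3,4,5], [3,4,7], [3,7,8], [5,6,8]

Hence C_0 ≅ Z^9, C_1 ≅ Z^27, C_2 ≅ Z^18.

The boundary map ∂_1: C_1 → C_0 is given by ∂[p,q] = [q] − [p]. For instance
  ∂[3,7] = [7] − [3].
This gives a 9×27 integer matrix of rank 8; reducing to Smith normal form yields diagonal entries (1,1,1,1,1,1,1,1).

The boundary map ∂_2: C_2 → C_1 acts by ∂[p,q,r] = [q,r] − [p,r] + [p,q]. For instance
  ∂[3,4,7] = [4,7] − [3,7] + [3,4],
  ∂[1,4,7] = [4,7] − [1,7] + [1,4].
The resulting 27×18 matrix has rank 18, and its Smith normal form has invariant factors (1,1,1,1,1,1,1,1,1,1,1,1,1,1,1,1,1,2).

Computing H_k = (kernel of ∂_k) / (image of ∂_{k+1}):

  H_0: rank C_0 − rank ∂_1 = 9 − 8 = 1, and the invariant factors of ∂_1 are all 1, so H_0 ≅ Z.
  H_1: rank ker ∂_1 − rank ∂_2 = (27 − 8) − 18 = 1, and ∂_2 has invariant factor 2 > 1, so H_1 ≅ Z ⊕ Z/2Z.
  H_2: rank ker ∂_2 − rank ∂_3 = (18 − 18) − 0 = 0, and there is no ∂_3, so H_2 ≅ 0.

(K is a triangulation of the Klein bottle.)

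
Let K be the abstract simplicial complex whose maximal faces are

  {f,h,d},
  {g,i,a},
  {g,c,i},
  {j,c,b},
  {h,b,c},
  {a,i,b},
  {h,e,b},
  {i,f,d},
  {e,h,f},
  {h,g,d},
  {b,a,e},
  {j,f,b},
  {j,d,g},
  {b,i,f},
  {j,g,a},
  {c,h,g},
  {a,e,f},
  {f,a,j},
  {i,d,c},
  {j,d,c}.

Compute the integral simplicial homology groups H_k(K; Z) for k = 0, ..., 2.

H_0 ≅ Z,  H_1 ≅ Z ⊕ Z/2Z,  H_2 = 0.

Order the vertices as a < b < c < d < e < f < g < h < i < j. Listing each simplex with vertices in this order, K has dimension 2 with simplices:

  0-simplices (10): a, b, c, d, e, f, g, h, i, j
  1-simplices (30): ab, ae, af, ag, ai, aj, bc, be, bf, bh, bi, bj, cd, cg, ch, ci, cj, df, dg, dh, di, dj, ef, eh, fh, fi, fj, gh, gi, gj
  2-simplices (20): abe, abi, aef, afj, agi, agj, bch, bcj, beh, bfi, bfj, cdi, cdj, cgh, cgi, dfh, dfi, dgh, dgj, efh

Hence C_0 ≅ Z^10, C_1 ≅ Z^30, C_2 ≅ Z^20.

∂_1: C_1 → C_0 sends each edge [p,q] (with p < q) to q − p. For instance
  ∂bj = j − b.
The resulting 10×30 matrix has rank 9, and its Smith normal form has invariant factors (1,1,1,1,1,1,1,1,1).

Boundary ∂_2: C_2 → C_1 acts by ∂[p,q,r] = [q,r] − [p,r] + [p,q]. For instance
  ∂afj = fj − aj + af,
  ∂bfi = fi − bi + bf.
This gives a 30×20 integer matrix of rank 20; reducing to Smith normal form yields diagonal entries (1,1,1,1,1,1,1,1,1,1,1,1,1,1,1,1,1,1,1,2).

Reading off H_k = ker ∂_k / im ∂_{k+1}:

  H_0: rank C_0 − rank ∂_1 = 10 − 9 = 1, and the invariant factors of ∂_1 are all 1, so H_0 = Z.
  H_1: rank ker ∂_1 − rank ∂_2 = (30 − 9) − 20 = 1, and ∂_2 has invariant factor 2 > 1, so H_1 = Z ⊕ Z/2Z.
  H_2: rank ker ∂_2 − rank ∂_3 = (20 − 20) − 0 = 0, and there is no ∂_3, so H_2 = 0.

As a check, the Euler characteristic is 10 − 30 + 20 = 0, which agrees with 1 − 1 + 0 = 0.
(K is a triangulation of the Klein bottle.)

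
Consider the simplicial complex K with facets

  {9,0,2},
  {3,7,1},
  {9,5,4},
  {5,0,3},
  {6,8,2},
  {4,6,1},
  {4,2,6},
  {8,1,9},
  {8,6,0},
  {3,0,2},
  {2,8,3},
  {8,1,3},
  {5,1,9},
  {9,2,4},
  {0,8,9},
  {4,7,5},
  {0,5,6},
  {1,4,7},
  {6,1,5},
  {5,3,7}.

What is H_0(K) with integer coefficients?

H_0 = Z.

Fix the vertex order 0 < 1 < 2 < 3 < 4 < 5 < 6 < 7 < 8 < 9 and write every simplex with vertices in increasing order. Then dim K = 2 and the simplices of K are:

  0-simplices (10): [0], [1], [2], [3], [4], [5], [6], [7], [8], [9]
  1-simplices (30): (30 of them)
  2-simplices (20): (20 of them)

Hence C_0 ≅ Z^10, C_1 ≅ Z^30, C_2 ≅ Z^20.

∂_1: C_1 → C_0 sends each edge [p,q] (with p < q) to q − p.
As a 10×30 matrix over Z this has rank 9, with invariant factors (1,1,1,1,1,1,1,1,1).

∂_2: C_2 → C_1 sends each 2-simplex [p,q,r] to [q,r] − [p,r] + [p,q]. For instance
  ∂[0,5,6] = [5,6] − [0,6] + [0,5],
  ∂[1,5,6] = [5,6] − [1,6] + [1,5].
This gives a 30×20 integer matrix of rank 20; reducing to Smith normal form yields diagonal entries (1,1,1,1,1,1,1,1,1,1,1,1,1,1,1,1,1,1,1,2).

From H_k ≅ ker(∂_k) / im(∂_{k+1}) we obtain:

  H_0: rank C_0 − rank ∂_1 = 10 − 9 = 1, and the invariant factors of ∂_1 are all 1, so H_0 ≅ Z.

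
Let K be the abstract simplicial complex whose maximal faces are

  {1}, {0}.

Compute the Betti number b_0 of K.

Fix the vertex order 0 < 1 and write every simplex with vertices in increasing order. Then dim K = 0 and the simplices of K are:

  0-simplices (2): [0], [1]

so the chain groups are C_0 ≅ Z^2.

Computing H_k = (kernel of ∂_k) / (image of ∂_{k+1}):

  H_0: rank C_0 − rank ∂_1 = 2 − 0 = 2, and there is no ∂_1, so H_0 = Z^2.

(K is a triangulation of a set of 2 points.)

Hence the Betti numbers are b_0 = 2.

b_0 = 2.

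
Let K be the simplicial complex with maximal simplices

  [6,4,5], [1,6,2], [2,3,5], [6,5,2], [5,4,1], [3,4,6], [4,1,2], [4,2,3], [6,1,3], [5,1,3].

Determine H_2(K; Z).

H_2 = 0.

Take the total order 1 < 2 < 3 < 4 < 5 < 6 on the vertex set. Then K (dimension 2) consists of the simplices:

  0-simplices (6): [1], [2], [3], [4], [5], [6]
  1-simplices (15): [1,2], [1,3], [1,4], [1,5], [1,6], [2,3], [2,4], [2,5], [2,6], [3,4], [3,5], [3,6], [4,5], [4,6], [5,6]
  2-simplices (10): [1,2,4], [1,2,6], [1,3,5], [1,3,6], [1,4,5], [2,3,4], [2,3,5], [2,5,6], [3,4,6], [4,5,6]

so the chain groups are C_0 ≅ Z^6, C_1 ≅ Z^15, C_2 ≅ Z^10.

Boundary ∂_1: C_1 → C_0 is given by ∂[p,q] = [q] − [p]. For instance
  ∂[1,4] = [4] − [1].
This gives a 6×15 integer matrix of rank 5; reducing to Smith normal form yields diagonal entries (1,1,1,1,1).

The boundary map ∂_2: C_2 → C_1 acts by ∂[p,q,r] = [q,r] − [p,r] + [p,q]. For instance
  ∂[2,3,4] = [3,4] − [2,4] + [2,3],
  ∂[1,3,5] = [3,5] − [1,5] + [1,3].
The resulting 15×10 matrix has rank 10, and its Smith normal form has invariant factors (1,1,1,1,1,1,1,1,1,2).

From H_k ≅ ker(∂_k) / im(∂_{k+1}) we obtain:

  H_2: rank ker ∂_2 − rank ∂_3 = (10 − 10) − 0 = 0, and there is no ∂_3, so H_2 ≅ 0.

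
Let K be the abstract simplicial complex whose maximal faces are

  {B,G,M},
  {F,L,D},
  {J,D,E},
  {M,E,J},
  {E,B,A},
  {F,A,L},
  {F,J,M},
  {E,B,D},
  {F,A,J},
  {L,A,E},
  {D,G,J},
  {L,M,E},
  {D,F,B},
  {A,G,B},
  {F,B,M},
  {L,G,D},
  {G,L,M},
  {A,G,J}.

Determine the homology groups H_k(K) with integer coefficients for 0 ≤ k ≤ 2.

H_0 = Z,  H_1 = Z^2,  H_2 = Z.

K has 9 vertices, 27 edges, 18 triangles.
rank ∂_0 = 0, rank ∂_1 = 8 ⇒ b_0 = 9 − 0 − 8 = 1; all invariant factors of ∂_1 are 1 so no torsion. So H_0 ≅ Z.
rank ∂_1 = 8, rank ∂_2 = 17 ⇒ b_1 = 27 − 8 − 17 = 2; all invariant factors of ∂_2 are 1 so no torsion. So H_1 ≅ Z^2.
rank ∂_2 = 17, rank ∂_3 = 0 ⇒ b_2 = 18 − 17 − 0 = 1. So H_2 ≅ Z.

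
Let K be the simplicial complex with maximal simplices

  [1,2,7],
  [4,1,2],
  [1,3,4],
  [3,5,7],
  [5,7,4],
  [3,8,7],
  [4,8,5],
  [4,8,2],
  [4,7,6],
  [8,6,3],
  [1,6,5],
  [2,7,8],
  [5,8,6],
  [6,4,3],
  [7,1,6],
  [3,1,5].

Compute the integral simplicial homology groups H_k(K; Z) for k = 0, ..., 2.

H_0 ≅ Z,  H_1 ≅ Z^2,  H_2 ≅ Z.

K has 8 vertices, 24 edges, 16 triangles.
rank ∂_0 = 0, rank ∂_1 = 7 ⇒ b_0 = 8 − 0 − 7 = 1; all invariant factors of ∂_1 are 1 so no torsion. So H_0 = Z.
rank ∂_1 = 7, rank ∂_2 = 15 ⇒ b_1 = 24 − 7 − 15 = 2; all invariant factors of ∂_2 are 1 so no torsion. So H_1 = Z^2.
rank ∂_2 = 15, rank ∂_3 = 0 ⇒ b_2 = 16 − 15 − 0 = 1. So H_2 = Z.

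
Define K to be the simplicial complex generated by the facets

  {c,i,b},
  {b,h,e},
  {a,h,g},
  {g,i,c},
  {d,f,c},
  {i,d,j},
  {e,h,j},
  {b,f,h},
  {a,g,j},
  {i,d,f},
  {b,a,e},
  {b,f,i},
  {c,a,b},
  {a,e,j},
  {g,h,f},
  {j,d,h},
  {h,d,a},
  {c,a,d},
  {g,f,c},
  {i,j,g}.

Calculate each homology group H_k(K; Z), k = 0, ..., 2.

Fix the vertex order a < b < c < d < e < f < g < h < i < j and write every simplex with vertices in increasing order. Then dim K = 2 and the simplices of K are:

  0-simplices (10): a, b, c, d, e, f, g, h, i, j
  1-simplices (30): ab, ac, ad, ae, ag, ah, aj, bc, be, bf, bh, bi, cd, cf, cg, ci, df, dh, di, dj, eh, ej, fg, fh, fi, gh, gi, gj, hj, ij
  2-simplices (20): abc, abe, acd, adh, aej, agh, agj, bci, beh, bfh, bfi, cdf, cfg, cgi, dfi, dhj, dij, ehj, fgh, gij

Hence C_0 ≅ Z^10, C_1 ≅ Z^30, C_2 ≅ Z^20.

Boundary ∂_1: C_1 → C_0 is given by ∂[p,q] = [q] − [p]. For instance
  ∂ab = b − a.
The 10×30 boundary matrix has rank 9 and Smith normal form diag(1,1,1,1,1,1,1,1,1).

The boundary map ∂_2: C_2 → C_1 acts by ∂[p,q,r] = [q,r] − [p,r] + [p,q]. For instance
  ∂dfi = fi − di + df,
  ∂aej = ej − aj + ae.
As a 30×20 matrix over Z this has rank 20, with invariant factors (1,1,1,1,1,1,1,1,1,1,1,1,1,1,1,1,1,1,1,2).

Now H_k = ker ∂_k / im ∂_{k+1}, so:

  H_0: rank C_0 − rank ∂_1 = 10 − 9 = 1, and the invariant factors of ∂_1 are all 1, so H_0 ≅ Z.
  H_1: rank ker ∂_1 − rank ∂_2 = (30 − 9) − 20 = 1, and ∂_2 has invariant factor 2 > 1, so H_1 ≅ Z × Z/2.
  H_2: rank ker ∂_2 − rank ∂_3 = (20 − 20) − 0 = 0, and there is no ∂_3, so H_2 ≅ 0.

(K is a triangulation of the Klein bottle.)

H_0 ≅ Z,  H_1 ≅ Z × Z/2,  H_2 = 0.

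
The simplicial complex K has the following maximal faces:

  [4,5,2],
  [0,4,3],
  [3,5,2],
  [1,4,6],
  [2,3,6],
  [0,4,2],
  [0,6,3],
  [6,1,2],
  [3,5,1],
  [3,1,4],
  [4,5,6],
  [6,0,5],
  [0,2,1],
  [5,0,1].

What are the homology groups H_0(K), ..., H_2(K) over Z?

Fix the vertex order 0 < 1 < 2 < 3 < 4 < 5 < 6 and write every simplex with vertices in increasing order. Then dim K = 2 and the simplices of K are:

  0-simplices (7): [0], [1], [2], [3], [4], [5], [6]
  1-simplices (21): [0,1], [0,2], [0,3], [0,4], [0,5], [0,6], [1,2], [1,3], [1,4], [1,5], [1,6], [2,3], [2,4], [2,5], [2,6], [3,4], [3,5], [3,6], [4,5], [4,6], [5,6]
  2-simplices (14): [0,1,2], [0,1,5], [0,2,4], [0,3,4], [0,3,6], [0,5,6], [1,2,6], [1,3,4], [1,3,5], [1,4,6], [2,3,5], [2,3,6], [2,4,5], [4,5,6]

so the chain groups are C_0 ≅ Z^7, C_1 ≅ Z^21, C_2 ≅ Z^14.

Boundary ∂_1: C_1 → C_0 is given by ∂[p,q] = [q] − [p]. For instance
  ∂[3,4] = [4] − [3].
The resulting 7×21 matrix has rank 6, and its Smith normal form has invariant factors (1,1,1,1,1,1).

∂_2: C_2 → C_1 sends each 2-simplex [p,q,r] to [q,r] − [p,r] + [p,q]. For instance
  ∂[2,3,6] = [3,6] − [2,6] + [2,3],
  ∂[4,5,6] = [5,6] − [4,6] + [4,5].
The resulting 21×14 matrix has rank 13, and its Smith normal form has invariant factors (1,1,1,1,1,1,1,1,1,1,1,1,1).

From H_k ≅ ker(∂_k) / im(∂_{k+1}) we obtain:

  H_0: rank C_0 − rank ∂_1 = 7 − 6 = 1, and the invariant factors of ∂_1 are all 1, so H_0 = Z.
  H_1: rank ker ∂_1 − rank ∂_2 = (21 − 6) − 13 = 2, and the invariant factors of ∂_2 are all 1, so H_1 = Z^2.
  H_2: rank ker ∂_2 − rank ∂_3 = (14 − 13) − 0 = 1, and there is no ∂_3, so H_2 = Z.

As a check, the Euler characteristic is 7 − 21 + 14 = 0, which agrees with 1 − 2 + 1 = 0.

H_0 = Z,  H_1 = Z^2,  H_2 = Z.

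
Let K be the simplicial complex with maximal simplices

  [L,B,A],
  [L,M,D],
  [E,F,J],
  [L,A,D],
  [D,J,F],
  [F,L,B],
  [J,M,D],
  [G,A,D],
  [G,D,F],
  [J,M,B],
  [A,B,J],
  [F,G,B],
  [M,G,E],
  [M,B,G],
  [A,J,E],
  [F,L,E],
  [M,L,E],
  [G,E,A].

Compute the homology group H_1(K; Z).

H_1 ≅ Z^2.

Take the total order A < B < D < E < F < G < J < L < M on the vertex set. Then K (dimension 2) consists of the simplices:

  0-simplices (9): A, B, D, E, F, G, J, L, M
  1-simplices (27): AB, AD, AE, AG, AJ, AL, BF, BG, BJ, BL, BM, DF, DG, DJ, DL, DM, EF, EG, EJ, EL, EM, FG, FJ, FL, GM, JM, LM
  2-simplices (18): ABJ, ABL, ADG, ADL, AEG, AEJ, BFG, BFL, BGM, BJM, DFG, DFJ, DJM, DLM, EFJ, EFL, EGM, ELM

so the chain groups are C_0 ≅ Z^9, C_1 ≅ Z^27, C_2 ≅ Z^18.

Boundary ∂_1: C_1 → C_0 sends each edge [p,q] (with p < q) to q − p. For instance
  ∂EJ = J − E.
The 9×27 boundary matrix has rank 8 and Smith normal form diag(1,1,1,1,1,1,1,1).

Boundary ∂_2: C_2 → C_1 maps a triangle to the signed sum of its edges. For instance
  ∂ADL = DL − AL + AD,
  ∂BFG = FG − BG + BF.
As a 27×18 matrix over Z this has rank 17, with invariant factors (1,1,1,1,1,1,1,1,1,1,1,1,1,1,1,1,1).

Now H_k = ker ∂_k / im ∂_{k+1}, so:

  H_1: rank ker ∂_1 − rank ∂_2 = (27 − 8) − 17 = 2, and the invariant factors of ∂_2 are all 1, so H_1 = Z^2.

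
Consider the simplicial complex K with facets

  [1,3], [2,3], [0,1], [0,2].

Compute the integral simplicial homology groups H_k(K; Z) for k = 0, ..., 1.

H_0 = Z,  H_1 = Z.

We work with the vertex ordering 0 < 1 < 2 < 3. The simplices of K, each written with vertices in increasing order, are:

  0-simplices (4): [0], [1], [2], [3]
  1-simplices (4): [0,1], [0,2], [1,3], [2,3]

giving chain groups C_0 ≅ Z^4, C_1 ≅ Z^4.

The boundary map ∂_1: C_1 → C_0 sends each edge [p,q] (with p < q) to q − p. For instance
  ∂[1,3] = [3] − [1].
The resulting 4×4 matrix has rank 3, and its Smith normal form has invariant factors (1,1,1).

Computing H_k = (kernel of ∂_k) / (image of ∂_{k+1}):

  H_0: rank C_0 − rank ∂_1 = 4 − 3 = 1, and the invariant factors of ∂_1 are all 1, so H_0 ≅ Z.
  H_1: rank ker ∂_1 − rank ∂_2 = (4 − 3) − 0 = 1, and there is no ∂_2, so H_1 ≅ Z.

As a check, the Euler characteristic is 4 − 4 = 0, which agrees with 1 − 1 = 0.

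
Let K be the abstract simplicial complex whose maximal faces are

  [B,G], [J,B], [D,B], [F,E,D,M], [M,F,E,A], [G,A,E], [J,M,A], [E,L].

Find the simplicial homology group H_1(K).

H_1 = Z^2.

K has 9 vertices, 17 edges, 9 triangles, 2 3-simplices.
rank ∂_1 = 8, rank ∂_2 = 7 ⇒ b_1 = 17 − 8 − 7 = 2; all invariant factors of ∂_2 are 1 so no torsion. So H_1 ≅ Z^2.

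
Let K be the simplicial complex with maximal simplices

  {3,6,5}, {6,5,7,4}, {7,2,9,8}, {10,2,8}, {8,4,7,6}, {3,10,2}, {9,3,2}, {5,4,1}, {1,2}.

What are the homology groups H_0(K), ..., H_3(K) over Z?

Fix the vertex order 1 < 2 < 3 < 4 < 5 < 6 < 7 < 8 < 9 < 10 and write every simplex with vertices in increasing order. Then dim K = 3 and the simplices of K are:

  0-simplices (10): [1], [2], [3], [4], [5], [6], [7], [8], [9], [10]
  1-simplices (24): (24 of them)
  2-simplices (16): [1,4,5], [2,3,9], [2,3,10], [2,7,8], [2,7,9], [2,8,9], [2,8,10], [3,5,6], [4,5,6], [4,5,7], [4,6,7], [4,6,8], [4,7,8], [5,6,7], [6,7,8], [7,8,9]
  3-simplices (3): [2,7,8,9], [4,5,6,7], [4,6,7,8]

Hence C_0 ≅ Z^10, C_1 ≅ Z^24, C_2 ≅ Z^16, C_3 ≅ Z^3.

The boundary map ∂_1: C_1 → C_0 maps an edge to its endpoints' difference, ∂[p,q] = q − p. For instance
  ∂[5,7] = [7] − [5].
As a 10×24 matrix over Z this has rank 9, with invariant factors (1,1,1,1,1,1,1,1,1).

∂_2: C_2 → C_1 sends each 2-simplex [p,q,r] to [q,r] − [p,r] + [p,q]. For instance
  ∂[5,6,7] = [6,7] − [5,7] + [5,6],
  ∂[2,3,10] = [3,10] − [2,10] + [2,3].
This gives a 24×16 integer matrix of rank 13; reducing to Smith normal form yields diagonal entries (1,1,1,1,1,1,1,1,1,1,1,1,1).

Boundary ∂_3: C_3 → C_2 sends each 3-simplex σ to the alternating sum Σ_i (−1)^i (σ with its i-th vertex removed). For instance
  ∂[4,6,7,8] = [6,7,8] − [4,7,8] + [4,6,8] − [4,6,7],
  ∂[4,5,6,7] = [5,6,7] − [4,6,7] + [4,5,7] − [4,5,6].
The 16×3 boundary matrix has rank 3 and Smith normal form diag(1,1,1).

Computing H_k = (kernel of ∂_k) / (image of ∂_{k+1}):

  H_0: rank C_0 − rank ∂_1 = 10 − 9 = 1, and the invariant factors of ∂_1 are all 1, so H_0 = Z.
  H_1: rank ker ∂_1 − rank ∂_2 = (24 − 9) − 13 = 2, and the invariant factors of ∂_2 are all 1, so H_1 = Z^2.
  H_2: rank ker ∂_2 − rank ∂_3 = (16 − 13) − 3 = 0, and the invariant factors of ∂_3 are all 1, so H_2 = 0.
  H_3: rank ker ∂_3 − rank ∂_4 = (3 − 3) − 0 = 0, and there is no ∂_4, so H_3 = 0.

H_0 = Z,  H_1 = Z^2,  H_2 = 0,  H_3 = 0.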